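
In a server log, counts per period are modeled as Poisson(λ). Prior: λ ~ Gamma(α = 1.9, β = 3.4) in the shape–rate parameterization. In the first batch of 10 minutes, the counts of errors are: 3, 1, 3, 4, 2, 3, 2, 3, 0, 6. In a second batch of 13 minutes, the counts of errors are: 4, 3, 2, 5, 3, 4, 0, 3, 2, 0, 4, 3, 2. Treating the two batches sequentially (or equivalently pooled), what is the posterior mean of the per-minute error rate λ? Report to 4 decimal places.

With a Gamma(shape α, rate β) prior, the Poisson likelihood is conjugate: the posterior is Gamma(α + ΣXᵢ, β + n).
Batch 1: sum of counts S = 27 over n = 10 minutes.
After batch 1: Gamma(α+S, β+n) = Gamma(1.9+27, 3.4+10) = Gamma(28.9, 13.4).
Batch 2: sum of counts S = 35 over n = 13 minutes.
After batch 2: Gamma(α+S, β+n) = Gamma(28.9+35, 13.4+13) = Gamma(63.9, 26.4).
Posterior mean = α/β = 63.9/26.4 = 2.4205.

2.4205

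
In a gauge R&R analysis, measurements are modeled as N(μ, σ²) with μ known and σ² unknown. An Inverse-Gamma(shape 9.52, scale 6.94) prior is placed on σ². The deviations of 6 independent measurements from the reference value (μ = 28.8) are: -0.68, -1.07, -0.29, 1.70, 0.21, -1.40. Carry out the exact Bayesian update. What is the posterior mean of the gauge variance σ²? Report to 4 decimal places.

With known mean μ and an Inverse-Gamma(α, β) prior on σ², the Normal likelihood is conjugate: posterior is Inv-Gamma(α + n/2, β + Σ(xᵢ−μ)²/2).
Σ(xᵢ−μ)² = (-0.68)² + (-1.07)² + (-0.29)² + (1.70)² + (0.21)² + (-1.40)² = 6.5855.
Posterior: Inv-Gamma(9.52 + 6/2, 6.94 + 6.5855/2) = Inv-Gamma(12.52, 10.23275).
E[σ²|data] = β/(α−1) = 10.23275/11.52 = 0.8883.

0.8883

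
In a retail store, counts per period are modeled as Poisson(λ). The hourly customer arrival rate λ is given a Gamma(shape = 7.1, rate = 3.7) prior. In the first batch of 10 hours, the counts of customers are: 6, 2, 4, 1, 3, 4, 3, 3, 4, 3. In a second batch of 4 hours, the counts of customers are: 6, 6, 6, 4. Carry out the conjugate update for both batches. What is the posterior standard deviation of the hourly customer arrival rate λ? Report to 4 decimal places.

With a Gamma(shape α, rate β) prior, the Poisson likelihood is conjugate: the posterior is Gamma(α + ΣXᵢ, β + n).
Batch 1: sum of counts S = 33 over n = 10 hours.
After batch 1: Gamma(α+S, β+n) = Gamma(7.1+33, 3.7+10) = Gamma(40.1, 13.7).
Batch 2: sum of counts S = 22 over n = 4 hours.
After batch 2: Gamma(α+S, β+n) = Gamma(40.1+22, 13.7+4) = Gamma(62.1, 17.7).
SD = √α/β = √62.1/17.7 = 0.4452.

0.4452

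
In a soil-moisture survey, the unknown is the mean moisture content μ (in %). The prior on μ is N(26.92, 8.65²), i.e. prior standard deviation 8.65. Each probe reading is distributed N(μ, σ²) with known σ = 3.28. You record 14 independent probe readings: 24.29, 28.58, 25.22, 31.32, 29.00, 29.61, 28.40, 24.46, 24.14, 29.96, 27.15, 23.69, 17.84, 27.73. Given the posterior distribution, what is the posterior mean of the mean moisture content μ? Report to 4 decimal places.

26.5318

For Normal data with known variance σ², a Normal(μ₀, σ₀²) prior on μ is conjugate. Posterior precision = 1/σ₀² + n/σ²; posterior mean is the precision-weighted average of μ₀ and x̄.
Σxᵢ = 24.29 + 28.58 + 25.22 + 31.32 + 29.00 + 29.61 + 28.40 + 24.46 + 24.14 + 29.96 + 27.15 + 23.69 + 17.84 + 27.73 = 371.39, so n·x̄ = 371.39.
σ₀² = 8.65² = 74.8225, σ² = 3.28² = 10.7584; σ² + n·σ₀² = 10.7584 + 14·74.8225 = 1058.2734.
Posterior mean = (μ₀/σ₀² + n·x̄/σ²)/(1/σ₀² + n/σ²) = (σ²·μ₀ + σ₀²·n·x̄)/(σ² + n·σ₀²) = (10.7584·26.92 + 74.8225·371.39)/1058.2734 = 28077.944403/1058.2734 = 26.5318.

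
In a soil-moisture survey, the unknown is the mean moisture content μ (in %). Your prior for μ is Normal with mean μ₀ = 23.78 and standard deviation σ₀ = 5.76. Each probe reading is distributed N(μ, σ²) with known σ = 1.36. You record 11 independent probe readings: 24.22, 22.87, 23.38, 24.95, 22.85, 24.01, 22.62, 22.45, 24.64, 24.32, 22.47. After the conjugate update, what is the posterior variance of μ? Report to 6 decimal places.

0.167298

For Normal data with known variance σ², a Normal(μ₀, σ₀²) prior on μ is conjugate. Posterior precision = 1/σ₀² + n/σ²; posterior mean is the precision-weighted average of μ₀ and x̄.
σ₀² = 5.76² = 33.1776, σ² = 1.36² = 1.8496; σ² + n·σ₀² = 1.8496 + 11·33.1776 = 366.8032.
Posterior precision = 1/σ₀² + n/σ² = 1/33.1776 + 11/1.8496 = (σ² + n·σ₀²)/(σ₀²σ²) = 366.8032/(33.1776·1.8496); posterior variance σₙ² = σ₀²σ²/(σ² + n·σ₀²) = 33.1776·1.8496/366.8032 = 0.167298.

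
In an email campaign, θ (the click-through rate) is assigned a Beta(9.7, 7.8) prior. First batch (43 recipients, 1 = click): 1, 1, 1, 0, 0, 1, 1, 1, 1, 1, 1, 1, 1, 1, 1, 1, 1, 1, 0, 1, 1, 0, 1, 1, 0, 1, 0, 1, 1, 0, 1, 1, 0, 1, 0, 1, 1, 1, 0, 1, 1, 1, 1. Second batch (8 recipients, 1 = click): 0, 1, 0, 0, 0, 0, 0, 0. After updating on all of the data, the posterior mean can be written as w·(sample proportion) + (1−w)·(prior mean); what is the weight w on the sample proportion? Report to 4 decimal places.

0.7445

The Beta prior is conjugate to a Binomial/Bernoulli likelihood; the update adds successes to α and failures to β.
Total number of recipients: n = 43 + 8 = 51.
Posterior mean = (α₀+k)/(α₀+β₀+n) = [n/(α₀+β₀+n)]·(k/n) + [(α₀+β₀)/(α₀+β₀+n)]·α₀/(α₀+β₀), so only n and the prior enter the weight.
The weight on the data is w = n/(α₀+β₀+n) = 51/(9.7+7.8+51) = 51/68.5 = 0.7445.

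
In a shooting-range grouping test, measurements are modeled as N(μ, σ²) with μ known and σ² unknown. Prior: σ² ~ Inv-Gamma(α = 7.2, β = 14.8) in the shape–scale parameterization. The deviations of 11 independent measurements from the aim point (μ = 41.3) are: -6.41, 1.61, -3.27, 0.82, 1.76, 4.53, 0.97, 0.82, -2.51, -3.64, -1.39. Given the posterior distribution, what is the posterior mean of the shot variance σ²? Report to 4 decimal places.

5.6136

With known mean μ and an Inverse-Gamma(α, β) prior on σ², the Normal likelihood is conjugate: posterior is Inv-Gamma(α + n/2, β + Σ(xᵢ−μ)²/2).
Σ(xᵢ−μ)² = (-6.41)² + (1.61)² + (-3.27)² + (0.82)² + (1.76)² + (4.53)² + (0.97)² + (0.82)² + (-2.51)² + (-3.64)² + (-1.39)² = 101.7591.
Posterior: Inv-Gamma(7.2 + 11/2, 14.8 + 101.7591/2) = Inv-Gamma(12.70, 65.67955).
E[σ²|data] = β/(α−1) = 65.67955/11.70 = 5.6136.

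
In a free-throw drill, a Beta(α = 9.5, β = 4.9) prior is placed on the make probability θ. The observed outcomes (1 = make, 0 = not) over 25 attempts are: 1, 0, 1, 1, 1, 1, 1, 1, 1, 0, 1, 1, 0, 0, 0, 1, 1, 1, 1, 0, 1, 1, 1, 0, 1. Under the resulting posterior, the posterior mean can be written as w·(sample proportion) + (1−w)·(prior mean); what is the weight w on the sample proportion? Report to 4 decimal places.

0.6345

The Beta prior is conjugate to a Binomial/Bernoulli likelihood; the update adds successes to α and failures to β.
Posterior mean = (α₀+k)/(α₀+β₀+n) = [n/(α₀+β₀+n)]·(k/n) + [(α₀+β₀)/(α₀+β₀+n)]·α₀/(α₀+β₀), so only n and the prior enter the weight.
The weight on the data is w = n/(α₀+β₀+n) = 25/(9.5+4.9+25) = 25/39.4 = 0.6345.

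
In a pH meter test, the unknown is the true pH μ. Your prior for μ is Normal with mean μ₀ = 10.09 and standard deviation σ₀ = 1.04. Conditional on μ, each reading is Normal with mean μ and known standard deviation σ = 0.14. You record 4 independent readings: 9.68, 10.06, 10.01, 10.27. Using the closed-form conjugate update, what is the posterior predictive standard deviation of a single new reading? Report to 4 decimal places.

0.1565

For Normal data with known variance σ², a Normal(μ₀, σ₀²) prior on μ is conjugate. Posterior precision = 1/σ₀² + n/σ²; posterior mean is the precision-weighted average of μ₀ and x̄.
σ₀² = 1.04² = 1.0816, σ² = 0.14² = 0.0196; σ² + n·σ₀² = 0.0196 + 4·1.0816 = 4.346.
Posterior precision = 1/σ₀² + n/σ² = 1/1.0816 + 4/0.0196 = (σ² + n·σ₀²)/(σ₀²σ²) = 4.346/(1.0816·0.0196); posterior variance σₙ² = σ₀²σ²/(σ² + n·σ₀²) = 1.0816·0.0196/4.346 = 0.004878.
Predictive variance for one new observation = σₙ² + σ² = 1.0816·0.0196/4.346 + 0.0196 = σ²·(σ₀² + 4.346)/4.346 = 0.0196·5.4276/4.346 = 0.024478; SD = √(0.0196·5.4276/4.346) = 0.1565.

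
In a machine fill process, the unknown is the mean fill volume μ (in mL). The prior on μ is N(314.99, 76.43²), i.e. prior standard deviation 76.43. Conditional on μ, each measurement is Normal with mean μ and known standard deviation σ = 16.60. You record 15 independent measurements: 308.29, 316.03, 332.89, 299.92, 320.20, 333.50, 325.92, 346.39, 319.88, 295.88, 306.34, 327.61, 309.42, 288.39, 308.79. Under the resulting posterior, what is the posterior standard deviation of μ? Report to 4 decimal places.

4.2794

For Normal data with known variance σ², a Normal(μ₀, σ₀²) prior on μ is conjugate. Posterior precision = 1/σ₀² + n/σ²; posterior mean is the precision-weighted average of μ₀ and x̄.
σ₀² = 76.43² = 5841.5449, σ² = 16.60² = 275.56; σ² + n·σ₀² = 275.56 + 15·5841.5449 = 87898.7335.
Posterior precision = 1/σ₀² + n/σ² = 1/5841.5449 + 15/275.56 = (σ² + n·σ₀²)/(σ₀²σ²) = 87898.7335/(5841.5449·275.56); posterior variance σₙ² = σ₀²σ²/(σ² + n·σ₀²) = 5841.5449·275.56/87898.7335 = 18.313075.
Posterior SD = √σₙ² = √(5841.5449·275.56/87898.7335) = 4.2794.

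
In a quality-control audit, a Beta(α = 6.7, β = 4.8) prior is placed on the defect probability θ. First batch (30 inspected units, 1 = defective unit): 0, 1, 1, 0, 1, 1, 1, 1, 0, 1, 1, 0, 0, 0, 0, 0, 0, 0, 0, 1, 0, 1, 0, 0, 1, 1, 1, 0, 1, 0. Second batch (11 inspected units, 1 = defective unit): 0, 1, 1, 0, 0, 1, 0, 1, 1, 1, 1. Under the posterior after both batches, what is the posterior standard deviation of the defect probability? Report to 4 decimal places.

0.0683

The Beta prior is conjugate to a Binomial/Bernoulli likelihood; the update adds successes to α and failures to β.
After batch 1: Beta(6.7+14, 4.8+16) = Beta(20.7, 20.8).
After batch 2: Beta(20.7+7, 20.8+4) = Beta(27.7, 24.8).
Var = αβ/((α+β)²(α+β+1)) = 27.7·24.8/(52.5²·53.5) = 0.00465864; SD = √0.00465864 = 0.0683.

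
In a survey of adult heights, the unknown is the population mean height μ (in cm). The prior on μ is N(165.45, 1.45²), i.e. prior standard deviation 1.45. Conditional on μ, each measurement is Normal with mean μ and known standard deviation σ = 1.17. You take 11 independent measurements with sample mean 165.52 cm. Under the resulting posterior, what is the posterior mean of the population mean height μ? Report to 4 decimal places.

165.5161

For Normal data with known variance σ², a Normal(μ₀, σ₀²) prior on μ is conjugate. Posterior precision = 1/σ₀² + n/σ²; posterior mean is the precision-weighted average of μ₀ and x̄.
n·x̄ = 11·165.52 = 1820.72.
σ₀² = 1.45² = 2.1025, σ² = 1.17² = 1.3689; σ² + n·σ₀² = 1.3689 + 11·2.1025 = 24.4964.
Posterior mean = (μ₀/σ₀² + n·x̄/σ²)/(1/σ₀² + n/σ²) = (σ²·μ₀ + σ₀²·n·x̄)/(σ² + n·σ₀²) = (1.3689·165.45 + 2.1025·1820.72)/24.4964 = 4054.548305/24.4964 = 165.5161.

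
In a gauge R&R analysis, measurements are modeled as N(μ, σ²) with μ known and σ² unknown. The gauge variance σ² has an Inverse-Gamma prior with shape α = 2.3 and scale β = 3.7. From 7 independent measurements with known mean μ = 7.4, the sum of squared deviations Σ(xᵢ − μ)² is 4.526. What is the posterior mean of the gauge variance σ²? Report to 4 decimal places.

With known mean μ and an Inverse-Gamma(α, β) prior on σ², the Normal likelihood is conjugate: posterior is Inv-Gamma(α + n/2, β + Σ(xᵢ−μ)²/2).
Posterior: Inv-Gamma(2.3 + 7/2, 3.7 + 4.526/2) = Inv-Gamma(5.80, 5.9630).
E[σ²|data] = β/(α−1) = 5.9630/4.80 = 1.2423.

1.2423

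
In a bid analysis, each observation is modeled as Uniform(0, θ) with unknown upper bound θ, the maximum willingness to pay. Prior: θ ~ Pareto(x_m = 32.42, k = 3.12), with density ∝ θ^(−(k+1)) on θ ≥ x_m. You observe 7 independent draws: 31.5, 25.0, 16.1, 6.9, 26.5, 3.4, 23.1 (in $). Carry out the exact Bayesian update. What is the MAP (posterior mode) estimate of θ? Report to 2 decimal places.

32.42

A Pareto(scale x_m, shape k) prior on the upper bound θ of Uniform(0, θ) is conjugate: posterior is Pareto(max(x_m, max xᵢ), k + n).
Sample maximum = 31.5; prior scale x_m = 32.42 → posterior scale = max = 32.42.
Posterior shape = 3.12 + 7 = 10.12.
The Pareto density is decreasing on [x_m, ∞), so the mode is x_m = 32.42.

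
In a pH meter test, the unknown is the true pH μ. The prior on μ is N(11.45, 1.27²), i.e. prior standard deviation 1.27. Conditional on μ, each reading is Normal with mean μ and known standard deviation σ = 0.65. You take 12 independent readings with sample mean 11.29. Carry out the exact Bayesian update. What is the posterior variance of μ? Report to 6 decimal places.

0.034456

For Normal data with known variance σ², a Normal(μ₀, σ₀²) prior on μ is conjugate. Posterior precision = 1/σ₀² + n/σ²; posterior mean is the precision-weighted average of μ₀ and x̄.
σ₀² = 1.27² = 1.6129, σ² = 0.65² = 0.4225; σ² + n·σ₀² = 0.4225 + 12·1.6129 = 19.7773.
Posterior precision = 1/σ₀² + n/σ² = 1/1.6129 + 12/0.4225 = (σ² + n·σ₀²)/(σ₀²σ²) = 19.7773/(1.6129·0.4225); posterior variance σₙ² = σ₀²σ²/(σ² + n·σ₀²) = 1.6129·0.4225/19.7773 = 0.034456.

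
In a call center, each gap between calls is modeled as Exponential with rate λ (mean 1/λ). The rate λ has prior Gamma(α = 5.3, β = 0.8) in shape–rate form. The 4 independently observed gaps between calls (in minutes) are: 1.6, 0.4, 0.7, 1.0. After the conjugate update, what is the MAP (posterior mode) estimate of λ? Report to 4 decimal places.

1.8444

With a Gamma(shape α, rate β) prior on the exponential rate λ, the posterior after n observations with total T = Σxᵢ is Gamma(α+n, β+T).
Sum of observations T = 3.7 minutes; n = 4.
Posterior: Gamma(5.3+4, 0.8+3.7) = Gamma(9.3, 4.5).
Mode = (α−1)/β = 1.8444.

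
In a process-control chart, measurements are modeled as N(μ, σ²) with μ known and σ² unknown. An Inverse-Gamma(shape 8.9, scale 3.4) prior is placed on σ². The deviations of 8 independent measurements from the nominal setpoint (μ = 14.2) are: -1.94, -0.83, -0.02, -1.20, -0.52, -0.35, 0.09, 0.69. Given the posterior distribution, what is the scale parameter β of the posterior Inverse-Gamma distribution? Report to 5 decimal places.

With known mean μ and an Inverse-Gamma(α, β) prior on σ², the Normal likelihood is conjugate: posterior is Inv-Gamma(α + n/2, β + Σ(xᵢ−μ)²/2).
Σ(xᵢ−μ)² = (-1.94)² + (-0.83)² + (-0.02)² + (-1.20)² + (-0.52)² + (-0.35)² + (0.09)² + (0.69)² = 6.7700.
Posterior: Inv-Gamma(8.9 + 8/2, 3.4 + 6.7700/2) = Inv-Gamma(12.90, 6.78500).
Posterior β = 6.78500.

6.78500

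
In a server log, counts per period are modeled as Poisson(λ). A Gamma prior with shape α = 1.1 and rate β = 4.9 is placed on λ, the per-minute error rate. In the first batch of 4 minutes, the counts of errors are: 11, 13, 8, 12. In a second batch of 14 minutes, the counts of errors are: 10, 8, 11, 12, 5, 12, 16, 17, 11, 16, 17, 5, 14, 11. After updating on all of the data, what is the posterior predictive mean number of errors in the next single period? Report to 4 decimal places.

9.1747

With a Gamma(shape α, rate β) prior, the Poisson likelihood is conjugate: the posterior is Gamma(α + ΣXᵢ, β + n).
Batch 1: sum of counts S = 44 over n = 4 minutes.
After batch 1: Gamma(α+S, β+n) = Gamma(1.1+44, 4.9+4) = Gamma(45.1, 8.9).
Batch 2: sum of counts S = 165 over n = 14 minutes.
After batch 2: Gamma(α+S, β+n) = Gamma(45.1+165, 8.9+14) = Gamma(210.1, 22.9).
The predictive distribution for one future period is NegBinom with mean α/β = 9.1747.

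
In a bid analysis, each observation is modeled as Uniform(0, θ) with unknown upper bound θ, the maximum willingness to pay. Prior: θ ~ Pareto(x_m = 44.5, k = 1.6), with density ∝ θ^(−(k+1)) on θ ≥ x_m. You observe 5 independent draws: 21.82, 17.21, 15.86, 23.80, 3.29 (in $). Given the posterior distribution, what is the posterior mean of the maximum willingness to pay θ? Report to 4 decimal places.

52.4464

A Pareto(scale x_m, shape k) prior on the upper bound θ of Uniform(0, θ) is conjugate: posterior is Pareto(max(x_m, max xᵢ), k + n).
Sample maximum = 23.80; prior scale x_m = 44.5 → posterior scale = max = 44.50.
Posterior shape = 1.6 + 5 = 6.6.
E[θ|data] = k·x_m/(k−1) = 6.6·44.50/5.6 = 52.4464.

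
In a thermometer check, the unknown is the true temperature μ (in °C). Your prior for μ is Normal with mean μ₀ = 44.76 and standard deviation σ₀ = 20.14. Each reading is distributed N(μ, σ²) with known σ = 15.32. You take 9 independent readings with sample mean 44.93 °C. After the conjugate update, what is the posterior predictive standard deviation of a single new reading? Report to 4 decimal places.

For Normal data with known variance σ², a Normal(μ₀, σ₀²) prior on μ is conjugate. Posterior precision = 1/σ₀² + n/σ²; posterior mean is the precision-weighted average of μ₀ and x̄.
σ₀² = 20.14² = 405.6196, σ² = 15.32² = 234.7024; σ² + n·σ₀² = 234.7024 + 9·405.6196 = 3885.2788.
Posterior precision = 1/σ₀² + n/σ² = 1/405.6196 + 9/234.7024 = (σ² + n·σ₀²)/(σ₀²σ²) = 3885.2788/(405.6196·234.7024); posterior variance σₙ² = σ₀²σ²/(σ² + n·σ₀²) = 405.6196·234.7024/3885.2788 = 24.502719.
Predictive variance for one new observation = σₙ² + σ² = 405.6196·234.7024/3885.2788 + 234.7024 = σ²·(σ₀² + 3885.2788)/3885.2788 = 234.7024·4290.8984/3885.2788 = 259.205119; SD = √(234.7024·4290.8984/3885.2788) = 16.0998.

16.0998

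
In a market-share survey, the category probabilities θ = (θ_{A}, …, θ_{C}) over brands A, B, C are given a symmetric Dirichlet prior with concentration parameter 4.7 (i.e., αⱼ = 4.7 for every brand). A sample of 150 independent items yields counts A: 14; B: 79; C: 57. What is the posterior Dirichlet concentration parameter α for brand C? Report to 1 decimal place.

61.7

The Dirichlet prior is conjugate to the Multinomial likelihood: each posterior αⱼ = prior αⱼ + observed count nⱼ.
Posterior concentration: (18.7, 83.7, 61.7), total = 164.1.
α_{C} = 4.7 + 57 = 61.7.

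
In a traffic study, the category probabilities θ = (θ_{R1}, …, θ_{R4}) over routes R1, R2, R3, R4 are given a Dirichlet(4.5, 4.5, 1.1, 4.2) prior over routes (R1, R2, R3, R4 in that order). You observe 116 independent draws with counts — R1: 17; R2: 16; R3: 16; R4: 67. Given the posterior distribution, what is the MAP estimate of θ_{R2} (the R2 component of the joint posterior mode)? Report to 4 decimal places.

The Dirichlet prior is conjugate to the Multinomial likelihood: each posterior αⱼ = prior αⱼ + observed count nⱼ.
Posterior concentration: (21.5, 20.5, 17.1, 71.2), total = 130.3.
Joint mode component: (α_{R2}−1)/(Σα−K) = 19.5/126.3 = 0.1544.

0.1544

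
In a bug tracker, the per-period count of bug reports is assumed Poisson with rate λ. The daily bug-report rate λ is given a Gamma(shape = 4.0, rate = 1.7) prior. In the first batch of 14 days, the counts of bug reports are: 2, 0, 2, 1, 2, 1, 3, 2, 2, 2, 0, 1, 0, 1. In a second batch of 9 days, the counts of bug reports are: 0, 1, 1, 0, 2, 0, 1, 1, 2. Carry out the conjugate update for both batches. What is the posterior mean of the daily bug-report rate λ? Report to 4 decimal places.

With a Gamma(shape α, rate β) prior, the Poisson likelihood is conjugate: the posterior is Gamma(α + ΣXᵢ, β + n).
Batch 1: sum of counts S = 19 over n = 14 days.
After batch 1: Gamma(α+S, β+n) = Gamma(4.0+19, 1.7+14) = Gamma(23.0, 15.7).
Batch 2: sum of counts S = 8 over n = 9 days.
After batch 2: Gamma(α+S, β+n) = Gamma(23.0+8, 15.7+9) = Gamma(31.0, 24.7).
Posterior mean = α/β = 31.0/24.7 = 1.2551.

1.2551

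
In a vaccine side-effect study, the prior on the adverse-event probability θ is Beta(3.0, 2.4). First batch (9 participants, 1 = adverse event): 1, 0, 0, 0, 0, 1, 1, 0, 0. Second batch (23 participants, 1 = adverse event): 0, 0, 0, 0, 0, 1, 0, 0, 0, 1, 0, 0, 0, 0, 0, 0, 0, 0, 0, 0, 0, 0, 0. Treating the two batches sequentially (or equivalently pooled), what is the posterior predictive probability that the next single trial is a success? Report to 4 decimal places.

The Beta prior is conjugate to a Binomial/Bernoulli likelihood; the update adds successes to α and failures to β.
After batch 1: Beta(3.0+3, 2.4+6) = Beta(6.0, 8.4).
After batch 2: Beta(6.0+2, 8.4+21) = Beta(8.0, 29.4).
For a single future Bernoulli trial, P(success | data) = α/(α+β) = 0.2139.

0.2139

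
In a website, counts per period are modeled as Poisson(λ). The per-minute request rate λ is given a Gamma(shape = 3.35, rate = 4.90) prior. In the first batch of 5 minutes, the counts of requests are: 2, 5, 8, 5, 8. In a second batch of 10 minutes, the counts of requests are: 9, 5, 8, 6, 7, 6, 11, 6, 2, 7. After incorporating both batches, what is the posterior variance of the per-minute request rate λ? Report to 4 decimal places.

With a Gamma(shape α, rate β) prior, the Poisson likelihood is conjugate: the posterior is Gamma(α + ΣXᵢ, β + n).
Batch 1: sum of counts S = 28 over n = 5 minutes.
After batch 1: Gamma(α+S, β+n) = Gamma(3.35+28, 4.90+5) = Gamma(31.35, 9.90).
Batch 2: sum of counts S = 67 over n = 10 minutes.
After batch 2: Gamma(α+S, β+n) = Gamma(31.35+67, 9.90+10) = Gamma(98.35, 19.90).
Var = α/β² = 98.35/19.90² = 0.2484.

0.2484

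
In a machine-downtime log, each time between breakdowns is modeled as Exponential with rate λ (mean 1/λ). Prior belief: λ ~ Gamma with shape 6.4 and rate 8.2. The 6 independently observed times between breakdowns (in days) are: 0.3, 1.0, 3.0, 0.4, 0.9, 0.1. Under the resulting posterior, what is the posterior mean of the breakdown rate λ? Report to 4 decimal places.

0.8921

With a Gamma(shape α, rate β) prior on the exponential rate λ, the posterior after n observations with total T = Σxᵢ is Gamma(α+n, β+T).
Sum of observations T = 5.7 days; n = 6.
Posterior: Gamma(6.4+6, 8.2+5.7) = Gamma(12.4, 13.9).
Posterior mean of λ = α/β = 12.4/13.9 = 0.8921.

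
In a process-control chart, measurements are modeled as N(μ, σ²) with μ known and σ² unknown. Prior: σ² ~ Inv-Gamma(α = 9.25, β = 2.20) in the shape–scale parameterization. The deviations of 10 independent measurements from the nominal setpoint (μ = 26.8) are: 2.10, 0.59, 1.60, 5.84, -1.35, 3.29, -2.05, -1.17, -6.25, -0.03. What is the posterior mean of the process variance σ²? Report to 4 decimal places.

With known mean μ and an Inverse-Gamma(α, β) prior on σ², the Normal likelihood is conjugate: posterior is Inv-Gamma(α + n/2, β + Σ(xᵢ−μ)²/2).
Σ(xᵢ−μ)² = (2.10)² + (0.59)² + (1.60)² + (5.84)² + (-1.35)² + (3.29)² + (-2.05)² + (-1.17)² + (-6.25)² + (-0.03)² = 98.7051.
Posterior: Inv-Gamma(9.25 + 10/2, 2.20 + 98.7051/2) = Inv-Gamma(14.25, 51.55255).
E[σ²|data] = β/(α−1) = 51.55255/13.25 = 3.8908.

3.8908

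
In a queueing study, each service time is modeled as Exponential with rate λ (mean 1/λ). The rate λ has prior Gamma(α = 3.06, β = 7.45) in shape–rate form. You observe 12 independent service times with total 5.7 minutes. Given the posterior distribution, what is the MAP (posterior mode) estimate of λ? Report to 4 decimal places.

With a Gamma(shape α, rate β) prior on the exponential rate λ, the posterior after n observations with total T = Σxᵢ is Gamma(α+n, β+T).
Posterior: Gamma(3.06+12, 7.45+5.7) = Gamma(15.06, 13.15).
Mode = (α−1)/β = 1.0692.

1.0692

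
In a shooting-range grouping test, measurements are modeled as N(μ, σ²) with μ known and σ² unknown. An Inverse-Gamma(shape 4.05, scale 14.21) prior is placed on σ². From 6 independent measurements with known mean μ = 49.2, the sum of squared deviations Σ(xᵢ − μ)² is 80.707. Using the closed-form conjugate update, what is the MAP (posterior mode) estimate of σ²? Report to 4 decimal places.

With known mean μ and an Inverse-Gamma(α, β) prior on σ², the Normal likelihood is conjugate: posterior is Inv-Gamma(α + n/2, β + Σ(xᵢ−μ)²/2).
Posterior: Inv-Gamma(4.05 + 6/2, 14.21 + 80.707/2) = Inv-Gamma(7.05, 54.5635).
Mode = β/(α+1) = 54.5635/8.05 = 6.7781.

6.7781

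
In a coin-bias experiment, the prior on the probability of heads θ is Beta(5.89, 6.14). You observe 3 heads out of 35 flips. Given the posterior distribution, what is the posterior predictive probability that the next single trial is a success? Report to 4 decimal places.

The Beta prior is conjugate to a Binomial/Bernoulli likelihood; the update adds successes to α and failures to β.
Posterior: Beta(α+k, β+n−k) = Beta(5.89+3, 6.14+32) = Beta(8.89, 38.14).
For a single future Bernoulli trial, P(success | data) = α/(α+β) = 0.1890.

0.1890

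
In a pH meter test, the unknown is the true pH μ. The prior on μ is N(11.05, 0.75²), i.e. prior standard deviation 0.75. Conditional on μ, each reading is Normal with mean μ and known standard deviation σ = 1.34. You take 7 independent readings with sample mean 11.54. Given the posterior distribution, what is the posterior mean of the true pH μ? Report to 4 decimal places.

11.3865

For Normal data with known variance σ², a Normal(μ₀, σ₀²) prior on μ is conjugate. Posterior precision = 1/σ₀² + n/σ²; posterior mean is the precision-weighted average of μ₀ and x̄.
n·x̄ = 7·11.54 = 80.78.
σ₀² = 0.75² = 0.5625, σ² = 1.34² = 1.7956; σ² + n·σ₀² = 1.7956 + 7·0.5625 = 5.7331.
Posterior mean = (μ₀/σ₀² + n·x̄/σ²)/(1/σ₀² + n/σ²) = (σ²·μ₀ + σ₀²·n·x̄)/(σ² + n·σ₀²) = (1.7956·11.05 + 0.5625·80.78)/5.7331 = 65.28013/5.7331 = 11.3865.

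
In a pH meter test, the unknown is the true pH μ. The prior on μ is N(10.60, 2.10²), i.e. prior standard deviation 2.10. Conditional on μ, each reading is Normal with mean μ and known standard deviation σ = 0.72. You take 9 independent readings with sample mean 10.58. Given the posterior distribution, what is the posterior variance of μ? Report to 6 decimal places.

0.056857

For Normal data with known variance σ², a Normal(μ₀, σ₀²) prior on μ is conjugate. Posterior precision = 1/σ₀² + n/σ²; posterior mean is the precision-weighted average of μ₀ and x̄.
σ₀² = 2.10² = 4.41, σ² = 0.72² = 0.5184; σ² + n·σ₀² = 0.5184 + 9·4.41 = 40.2084.
Posterior precision = 1/σ₀² + n/σ² = 1/4.41 + 9/0.5184 = (σ² + n·σ₀²)/(σ₀²σ²) = 40.2084/(4.41·0.5184); posterior variance σₙ² = σ₀²σ²/(σ² + n·σ₀²) = 4.41·0.5184/40.2084 = 0.056857.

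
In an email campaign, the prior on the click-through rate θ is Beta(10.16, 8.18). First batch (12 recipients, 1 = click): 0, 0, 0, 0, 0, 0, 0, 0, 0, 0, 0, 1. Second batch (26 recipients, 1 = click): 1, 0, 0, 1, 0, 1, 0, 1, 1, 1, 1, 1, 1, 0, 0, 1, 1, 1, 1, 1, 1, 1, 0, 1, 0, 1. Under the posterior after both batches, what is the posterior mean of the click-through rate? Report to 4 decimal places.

0.5176

The Beta prior is conjugate to a Binomial/Bernoulli likelihood; the update adds successes to α and failures to β.
After batch 1: Beta(10.16+1, 8.18+11) = Beta(11.16, 19.18).
After batch 2: Beta(11.16+18, 19.18+8) = Beta(29.16, 27.18).
Posterior mean = α/(α+β) = 29.16/56.34 = 0.5176.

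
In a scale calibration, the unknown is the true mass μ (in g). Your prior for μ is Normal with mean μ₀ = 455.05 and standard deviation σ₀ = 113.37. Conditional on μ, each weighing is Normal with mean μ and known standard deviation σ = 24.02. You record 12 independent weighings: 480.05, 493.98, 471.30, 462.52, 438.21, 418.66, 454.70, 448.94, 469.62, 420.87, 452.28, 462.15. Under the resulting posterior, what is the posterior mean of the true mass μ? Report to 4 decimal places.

456.1027

For Normal data with known variance σ², a Normal(μ₀, σ₀²) prior on μ is conjugate. Posterior precision = 1/σ₀² + n/σ²; posterior mean is the precision-weighted average of μ₀ and x̄.
Σxᵢ = 480.05 + 493.98 + 471.30 + 462.52 + 438.21 + 418.66 + 454.70 + 448.94 + 469.62 + 420.87 + 452.28 + 462.15 = 5473.28, so n·x̄ = 5473.28.
σ₀² = 113.37² = 12852.7569, σ² = 24.02² = 576.9604; σ² + n·σ₀² = 576.9604 + 12·12852.7569 = 154810.0432.
Posterior mean = (μ₀/σ₀² + n·x̄/σ²)/(1/σ₀² + n/σ²) = (σ²·μ₀ + σ₀²·n·x̄)/(σ² + n·σ₀²) = (576.9604·455.05 + 12852.7569·5473.28)/154810.0432 = 70609283.115652/154810.0432 = 456.1027.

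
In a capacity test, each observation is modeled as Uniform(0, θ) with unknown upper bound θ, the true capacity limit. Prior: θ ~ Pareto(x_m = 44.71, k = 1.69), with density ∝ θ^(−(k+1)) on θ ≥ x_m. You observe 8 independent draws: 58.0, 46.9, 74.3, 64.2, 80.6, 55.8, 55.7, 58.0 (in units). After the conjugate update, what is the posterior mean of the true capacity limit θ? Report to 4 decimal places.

89.8750

A Pareto(scale x_m, shape k) prior on the upper bound θ of Uniform(0, θ) is conjugate: posterior is Pareto(max(x_m, max xᵢ), k + n).
Sample maximum = 80.6; prior scale x_m = 44.71 → posterior scale = max = 80.60.
Posterior shape = 1.69 + 8 = 9.69.
E[θ|data] = k·x_m/(k−1) = 9.69·80.60/8.69 = 89.8750.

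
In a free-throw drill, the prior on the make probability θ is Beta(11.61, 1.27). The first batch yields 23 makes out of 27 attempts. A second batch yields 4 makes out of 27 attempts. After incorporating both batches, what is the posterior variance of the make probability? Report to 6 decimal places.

0.003595

The Beta prior is conjugate to a Binomial/Bernoulli likelihood; the update adds successes to α and failures to β.
After batch 1: Beta(11.61+23, 1.27+4) = Beta(34.61, 5.27).
After batch 2: Beta(34.61+4, 5.27+23) = Beta(38.61, 28.27).
Var = αβ/((α+β)²(α+β+1)) = 38.61·28.27/(66.88²·67.88) = 0.003595.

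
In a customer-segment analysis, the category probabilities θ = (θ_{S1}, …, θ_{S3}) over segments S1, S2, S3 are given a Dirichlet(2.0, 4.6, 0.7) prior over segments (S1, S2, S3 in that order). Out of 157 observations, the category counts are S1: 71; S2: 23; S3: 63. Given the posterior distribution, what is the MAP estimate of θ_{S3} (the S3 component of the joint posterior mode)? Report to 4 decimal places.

0.3887

The Dirichlet prior is conjugate to the Multinomial likelihood: each posterior αⱼ = prior αⱼ + observed count nⱼ.
Posterior concentration: (73.0, 27.6, 63.7), total = 164.3.
Joint mode component: (α_{S3}−1)/(Σα−K) = 62.7/161.3 = 0.3887.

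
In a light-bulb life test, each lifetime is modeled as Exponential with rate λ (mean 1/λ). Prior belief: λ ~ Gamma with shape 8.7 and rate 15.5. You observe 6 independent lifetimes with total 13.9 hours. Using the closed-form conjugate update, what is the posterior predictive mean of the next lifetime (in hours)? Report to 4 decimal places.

2.1460

With a Gamma(shape α, rate β) prior on the exponential rate λ, the posterior after n observations with total T = Σxᵢ is Gamma(α+n, β+T).
Posterior: Gamma(8.7+6, 15.5+13.9) = Gamma(14.7, 29.4).
The predictive distribution for the next observation is Lomax; its mean is β/(α−1) = 29.4/13.7 = 2.1460.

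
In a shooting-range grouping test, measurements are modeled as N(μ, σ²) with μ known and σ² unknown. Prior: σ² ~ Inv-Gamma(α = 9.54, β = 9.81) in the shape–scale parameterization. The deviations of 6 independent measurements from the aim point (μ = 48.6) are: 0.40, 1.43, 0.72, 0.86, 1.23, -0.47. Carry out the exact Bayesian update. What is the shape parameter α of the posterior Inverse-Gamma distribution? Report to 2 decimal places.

12.54

With known mean μ and an Inverse-Gamma(α, β) prior on σ², the Normal likelihood is conjugate: posterior is Inv-Gamma(α + n/2, β + Σ(xᵢ−μ)²/2).
Σ(xᵢ−μ)² = (0.40)² + (1.43)² + (0.72)² + (0.86)² + (1.23)² + (-0.47)² = 5.1967.
Posterior: Inv-Gamma(9.54 + 6/2, 9.81 + 5.1967/2) = Inv-Gamma(12.54, 12.40835).
Posterior α = 12.54.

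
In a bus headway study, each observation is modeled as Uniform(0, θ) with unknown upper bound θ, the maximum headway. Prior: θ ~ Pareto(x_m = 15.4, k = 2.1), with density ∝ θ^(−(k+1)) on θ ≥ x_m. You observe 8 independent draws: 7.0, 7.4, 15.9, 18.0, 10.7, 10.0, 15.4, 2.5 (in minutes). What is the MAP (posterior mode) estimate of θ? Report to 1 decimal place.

A Pareto(scale x_m, shape k) prior on the upper bound θ of Uniform(0, θ) is conjugate: posterior is Pareto(max(x_m, max xᵢ), k + n).
Sample maximum = 18.0; prior scale x_m = 15.4 → posterior scale = max = 18.0.
Posterior shape = 2.1 + 8 = 10.1.
The Pareto density is decreasing on [x_m, ∞), so the mode is x_m = 18.0.

18.0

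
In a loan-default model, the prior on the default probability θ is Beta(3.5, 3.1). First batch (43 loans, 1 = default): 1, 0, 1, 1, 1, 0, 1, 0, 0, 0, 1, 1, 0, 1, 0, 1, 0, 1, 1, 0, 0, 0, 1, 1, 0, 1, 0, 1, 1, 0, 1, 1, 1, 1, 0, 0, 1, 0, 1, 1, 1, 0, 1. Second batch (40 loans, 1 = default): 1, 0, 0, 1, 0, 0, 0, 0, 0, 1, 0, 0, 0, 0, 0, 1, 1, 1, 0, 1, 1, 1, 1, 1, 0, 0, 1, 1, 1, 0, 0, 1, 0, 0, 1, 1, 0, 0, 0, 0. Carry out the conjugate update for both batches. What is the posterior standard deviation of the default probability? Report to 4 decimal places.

0.0525

The Beta prior is conjugate to a Binomial/Bernoulli likelihood; the update adds successes to α and failures to β.
After batch 1: Beta(3.5+25, 3.1+18) = Beta(28.5, 21.1).
After batch 2: Beta(28.5+17, 21.1+23) = Beta(45.5, 44.1).
Var = αβ/((α+β)²(α+β+1)) = 45.5·44.1/(89.6²·90.6) = 0.00275871; SD = √0.00275871 = 0.0525.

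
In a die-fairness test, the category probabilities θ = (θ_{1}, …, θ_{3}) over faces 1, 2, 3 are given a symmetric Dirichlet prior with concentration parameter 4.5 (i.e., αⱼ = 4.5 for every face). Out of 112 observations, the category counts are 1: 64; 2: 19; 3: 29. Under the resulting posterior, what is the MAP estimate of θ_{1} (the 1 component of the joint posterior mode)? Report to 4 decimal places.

0.5510

The Dirichlet prior is conjugate to the Multinomial likelihood: each posterior αⱼ = prior αⱼ + observed count nⱼ.
Posterior concentration: (68.5, 23.5, 33.5), total = 125.5.
Joint mode component: (α_{1}−1)/(Σα−K) = 67.5/122.5 = 0.5510.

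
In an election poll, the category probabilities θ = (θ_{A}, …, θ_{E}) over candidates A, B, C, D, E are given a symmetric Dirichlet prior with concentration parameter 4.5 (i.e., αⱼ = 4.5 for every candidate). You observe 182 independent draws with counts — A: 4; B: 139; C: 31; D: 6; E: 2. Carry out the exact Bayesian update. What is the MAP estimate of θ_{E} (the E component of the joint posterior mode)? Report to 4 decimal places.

The Dirichlet prior is conjugate to the Multinomial likelihood: each posterior αⱼ = prior αⱼ + observed count nⱼ.
Posterior concentration: (8.5, 143.5, 35.5, 10.5, 6.5), total = 204.5.
Joint mode component: (α_{E}−1)/(Σα−K) = 5.5/199.5 = 0.0276.

0.0276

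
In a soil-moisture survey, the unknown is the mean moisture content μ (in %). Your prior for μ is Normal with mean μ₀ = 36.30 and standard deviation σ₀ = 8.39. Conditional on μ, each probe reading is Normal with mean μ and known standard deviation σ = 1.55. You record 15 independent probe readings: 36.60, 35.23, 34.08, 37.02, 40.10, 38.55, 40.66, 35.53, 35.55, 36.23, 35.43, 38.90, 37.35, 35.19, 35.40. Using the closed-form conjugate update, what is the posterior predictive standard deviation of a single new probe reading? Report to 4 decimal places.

1.6007

For Normal data with known variance σ², a Normal(μ₀, σ₀²) prior on μ is conjugate. Posterior precision = 1/σ₀² + n/σ²; posterior mean is the precision-weighted average of μ₀ and x̄.
σ₀² = 8.39² = 70.3921, σ² = 1.55² = 2.4025; σ² + n·σ₀² = 2.4025 + 15·70.3921 = 1058.284.
Posterior precision = 1/σ₀² + n/σ² = 1/70.3921 + 15/2.4025 = (σ² + n·σ₀²)/(σ₀²σ²) = 1058.284/(70.3921·2.4025); posterior variance σₙ² = σ₀²σ²/(σ² + n·σ₀²) = 70.3921·2.4025/1058.284 = 0.159803.
Predictive variance for one new observation = σₙ² + σ² = 70.3921·2.4025/1058.284 + 2.4025 = σ²·(σ₀² + 1058.284)/1058.284 = 2.4025·1128.6761/1058.284 = 2.562303; SD = √(2.4025·1128.6761/1058.284) = 1.6007.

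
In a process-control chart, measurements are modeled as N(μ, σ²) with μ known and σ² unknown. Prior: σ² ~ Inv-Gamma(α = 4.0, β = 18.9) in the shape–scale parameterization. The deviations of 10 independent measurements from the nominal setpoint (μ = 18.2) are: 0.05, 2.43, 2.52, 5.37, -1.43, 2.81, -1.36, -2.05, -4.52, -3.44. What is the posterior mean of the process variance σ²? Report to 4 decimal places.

With known mean μ and an Inverse-Gamma(α, β) prior on σ², the Normal likelihood is conjugate: posterior is Inv-Gamma(α + n/2, β + Σ(xᵢ−μ)²/2).
Σ(xᵢ−μ)² = (0.05)² + (2.43)² + (2.52)² + (5.37)² + (-1.43)² + (2.81)² + (-1.36)² + (-2.05)² + (-4.52)² + (-3.44)² = 89.3518.
Posterior: Inv-Gamma(4.0 + 10/2, 18.9 + 89.3518/2) = Inv-Gamma(9.00, 63.57590).
E[σ²|data] = β/(α−1) = 63.57590/8.00 = 7.9470.

7.9470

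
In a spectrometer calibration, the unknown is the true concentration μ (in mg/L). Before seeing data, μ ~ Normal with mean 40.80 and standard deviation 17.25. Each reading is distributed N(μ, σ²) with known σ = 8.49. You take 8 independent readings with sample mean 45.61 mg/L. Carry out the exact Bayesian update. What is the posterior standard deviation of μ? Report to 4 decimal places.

For Normal data with known variance σ², a Normal(μ₀, σ₀²) prior on μ is conjugate. Posterior precision = 1/σ₀² + n/σ²; posterior mean is the precision-weighted average of μ₀ and x̄.
σ₀² = 17.25² = 297.5625, σ² = 8.49² = 72.0801; σ² + n·σ₀² = 72.0801 + 8·297.5625 = 2452.5801.
Posterior precision = 1/σ₀² + n/σ² = 1/297.5625 + 8/72.0801 = (σ² + n·σ₀²)/(σ₀²σ²) = 2452.5801/(297.5625·72.0801); posterior variance σₙ² = σ₀²σ²/(σ² + n·σ₀²) = 297.5625·72.0801/2452.5801 = 8.745213.
Posterior SD = √σₙ² = √(297.5625·72.0801/2452.5801) = 2.9572.

2.9572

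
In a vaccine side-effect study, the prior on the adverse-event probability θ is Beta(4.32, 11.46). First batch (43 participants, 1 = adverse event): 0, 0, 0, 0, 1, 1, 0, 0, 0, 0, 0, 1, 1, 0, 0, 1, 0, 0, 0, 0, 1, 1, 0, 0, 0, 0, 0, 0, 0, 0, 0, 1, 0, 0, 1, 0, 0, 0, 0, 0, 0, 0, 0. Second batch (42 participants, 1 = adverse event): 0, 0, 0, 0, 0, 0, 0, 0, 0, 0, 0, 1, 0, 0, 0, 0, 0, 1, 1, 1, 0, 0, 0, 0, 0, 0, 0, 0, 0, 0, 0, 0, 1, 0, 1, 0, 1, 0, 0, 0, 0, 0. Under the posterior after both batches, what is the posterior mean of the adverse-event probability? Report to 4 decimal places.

The Beta prior is conjugate to a Binomial/Bernoulli likelihood; the update adds successes to α and failures to β.
After batch 1: Beta(4.32+9, 11.46+34) = Beta(13.32, 45.46).
After batch 2: Beta(13.32+7, 45.46+35) = Beta(20.32, 80.46).
Posterior mean = α/(α+β) = 20.32/100.78 = 0.2016.

0.2016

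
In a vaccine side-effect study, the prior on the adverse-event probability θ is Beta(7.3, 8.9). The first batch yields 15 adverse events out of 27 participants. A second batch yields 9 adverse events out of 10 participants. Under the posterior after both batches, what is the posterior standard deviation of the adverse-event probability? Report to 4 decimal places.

0.0668

The Beta prior is conjugate to a Binomial/Bernoulli likelihood; the update adds successes to α and failures to β.
After batch 1: Beta(7.3+15, 8.9+12) = Beta(22.3, 20.9).
After batch 2: Beta(22.3+9, 20.9+1) = Beta(31.3, 21.9).
Var = αβ/((α+β)²(α+β+1)) = 31.3·21.9/(53.2²·54.2) = 0.00446854; SD = √0.00446854 = 0.0668.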